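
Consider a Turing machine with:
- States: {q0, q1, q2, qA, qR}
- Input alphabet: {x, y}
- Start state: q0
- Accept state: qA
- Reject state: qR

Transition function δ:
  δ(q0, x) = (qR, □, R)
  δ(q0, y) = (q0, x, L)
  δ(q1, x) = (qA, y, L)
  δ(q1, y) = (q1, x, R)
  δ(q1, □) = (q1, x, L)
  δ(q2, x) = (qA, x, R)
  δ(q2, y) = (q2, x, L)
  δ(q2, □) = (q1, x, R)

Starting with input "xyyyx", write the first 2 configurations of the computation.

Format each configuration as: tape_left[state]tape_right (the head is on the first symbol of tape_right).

Transitions applied:
Step 1: δ(q0, x) = (qR, □, R)

The first 2 configurations are:
[q0]xyyyx ⊢ □[qR]yyyx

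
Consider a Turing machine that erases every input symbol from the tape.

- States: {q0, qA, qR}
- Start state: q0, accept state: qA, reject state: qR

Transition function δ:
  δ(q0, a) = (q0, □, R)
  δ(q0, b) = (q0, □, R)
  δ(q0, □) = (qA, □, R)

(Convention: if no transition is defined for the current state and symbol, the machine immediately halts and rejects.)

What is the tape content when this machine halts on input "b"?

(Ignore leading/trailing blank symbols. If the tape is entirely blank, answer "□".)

Execution trace:
Initial: [q0]b
Step 1: δ(q0, b) = (q0, □, R) → □[q0]□
Step 2: δ(q0, □) = (qA, □, R) → □□[qA]□

The machine reaches the accept state qA and halts.

Final tape (ignoring leading/trailing blanks): □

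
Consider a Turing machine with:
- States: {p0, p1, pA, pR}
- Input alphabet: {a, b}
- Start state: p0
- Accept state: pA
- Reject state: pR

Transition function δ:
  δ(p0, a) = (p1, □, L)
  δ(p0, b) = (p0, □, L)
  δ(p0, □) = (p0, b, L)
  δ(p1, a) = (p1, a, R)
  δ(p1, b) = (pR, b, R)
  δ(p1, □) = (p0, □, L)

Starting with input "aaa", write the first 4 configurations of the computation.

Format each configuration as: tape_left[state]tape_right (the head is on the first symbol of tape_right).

Transitions applied:
Step 1: δ(p0, a) = (p1, □, L)
Step 2: δ(p1, □) = (p0, □, L)
Step 3: δ(p0, □) = (p0, b, L)

The first 4 configurations are:
[p0]aaa ⊢ [p1]□□aa ⊢ [p0]□□□aa ⊢ [p0]□b□□aa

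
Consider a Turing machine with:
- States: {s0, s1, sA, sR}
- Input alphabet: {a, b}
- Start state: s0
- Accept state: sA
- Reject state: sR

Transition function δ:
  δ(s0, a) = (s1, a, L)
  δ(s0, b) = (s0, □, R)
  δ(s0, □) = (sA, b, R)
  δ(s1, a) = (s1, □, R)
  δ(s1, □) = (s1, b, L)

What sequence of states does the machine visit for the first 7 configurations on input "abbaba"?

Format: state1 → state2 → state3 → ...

Execution trace:
Initial: [s0]abbaba
Step 1: δ(s0, a) = (s1, a, L) → [s1]□abbaba
Step 2: δ(s1, □) = (s1, b, L) → [s1]□babbaba
Step 3: δ(s1, □) = (s1, b, L) → [s1]□bbabbaba
Step 4: δ(s1, □) = (s1, b, L) → [s1]□bbbabbaba
Step 5: δ(s1, □) = (s1, b, L) → [s1]□bbbbabbaba
Step 6: δ(s1, □) = (s1, b, L) → [s1]□bbbbbabbaba

State sequence: s0 → s1 → s1 → s1 → s1 → s1 → s1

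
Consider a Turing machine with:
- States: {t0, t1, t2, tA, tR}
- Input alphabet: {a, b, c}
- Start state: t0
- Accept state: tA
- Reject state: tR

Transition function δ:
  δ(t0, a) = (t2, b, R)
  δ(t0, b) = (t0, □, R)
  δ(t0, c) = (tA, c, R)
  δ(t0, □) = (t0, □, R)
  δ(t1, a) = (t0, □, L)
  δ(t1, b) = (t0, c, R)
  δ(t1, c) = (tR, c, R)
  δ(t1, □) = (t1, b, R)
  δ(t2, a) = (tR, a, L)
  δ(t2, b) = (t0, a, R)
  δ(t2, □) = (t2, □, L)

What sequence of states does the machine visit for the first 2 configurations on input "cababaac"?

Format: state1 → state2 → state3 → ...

Execution trace:
Initial: [t0]cababaac
Step 1: δ(t0, c) = (tA, c, R) → c[tA]ababaac

The machine reaches the accept state tA and halts.

State sequence: t0 → tA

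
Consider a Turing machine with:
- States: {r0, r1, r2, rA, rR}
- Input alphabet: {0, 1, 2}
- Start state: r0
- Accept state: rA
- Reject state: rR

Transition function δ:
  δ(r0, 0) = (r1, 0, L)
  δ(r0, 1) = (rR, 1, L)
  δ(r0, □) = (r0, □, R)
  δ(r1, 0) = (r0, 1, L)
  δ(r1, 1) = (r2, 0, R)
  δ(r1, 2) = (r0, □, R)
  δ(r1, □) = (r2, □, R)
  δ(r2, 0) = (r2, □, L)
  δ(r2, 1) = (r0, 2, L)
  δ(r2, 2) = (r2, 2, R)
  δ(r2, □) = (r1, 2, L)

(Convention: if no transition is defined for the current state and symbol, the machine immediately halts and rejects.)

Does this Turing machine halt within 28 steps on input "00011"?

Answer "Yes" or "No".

Execution trace:
Initial: [r0]00011
Step 1: δ(r0, 0) = (r1, 0, L) → [r1]□00011
Step 2: δ(r1, □) = (r2, □, R) → □[r2]00011
Step 3: δ(r2, 0) = (r2, □, L) → [r2]□□0011
Step 4: δ(r2, □) = (r1, 2, L) → [r1]□2□0011
Step 5: δ(r1, □) = (r2, □, R) → □[r2]2□0011
Step 6: δ(r2, 2) = (r2, 2, R) → □2[r2]□0011
Step 7: δ(r2, □) = (r1, 2, L) → □[r1]220011
Step 8: δ(r1, 2) = (r0, □, R) → □□[r0]20011

No transition is defined for δ(r0, 2). By convention the machine halts and rejects.
The machine halted after 8 steps (within the 28-step bound).

Answer: Yes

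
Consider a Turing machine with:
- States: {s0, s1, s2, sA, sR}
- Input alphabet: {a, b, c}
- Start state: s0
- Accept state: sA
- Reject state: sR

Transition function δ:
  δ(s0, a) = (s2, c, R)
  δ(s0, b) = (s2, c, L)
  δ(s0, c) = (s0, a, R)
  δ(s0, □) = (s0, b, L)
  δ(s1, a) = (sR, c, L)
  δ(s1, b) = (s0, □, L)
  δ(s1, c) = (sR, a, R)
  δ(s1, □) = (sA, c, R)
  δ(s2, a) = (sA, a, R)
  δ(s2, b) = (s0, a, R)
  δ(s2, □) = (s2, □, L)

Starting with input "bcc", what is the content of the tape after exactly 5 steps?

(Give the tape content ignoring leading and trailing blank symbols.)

Execution trace:
Initial: [s0]bcc
Step 1: δ(s0, b) = (s2, c, L) → [s2]□ccc
Step 2: δ(s2, □) = (s2, □, L) → [s2]□□ccc
Step 3: δ(s2, □) = (s2, □, L) → [s2]□□□ccc
Step 4: δ(s2, □) = (s2, □, L) → [s2]□□□□ccc
Step 5: δ(s2, □) = (s2, □, L) → [s2]□□□□□ccc

After 5 steps, the tape (ignoring leading/trailing blanks) is: ccc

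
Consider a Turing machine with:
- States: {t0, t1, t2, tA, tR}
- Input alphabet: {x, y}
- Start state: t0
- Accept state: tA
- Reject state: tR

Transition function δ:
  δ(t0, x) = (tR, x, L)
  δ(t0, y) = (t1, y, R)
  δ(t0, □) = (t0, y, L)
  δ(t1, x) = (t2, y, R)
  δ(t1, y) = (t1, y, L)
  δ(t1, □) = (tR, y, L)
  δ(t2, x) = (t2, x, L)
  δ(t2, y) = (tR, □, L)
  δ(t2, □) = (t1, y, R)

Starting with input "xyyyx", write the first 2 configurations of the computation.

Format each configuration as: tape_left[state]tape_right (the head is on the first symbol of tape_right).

Transitions applied:
Step 1: δ(t0, x) = (tR, x, L)

The first 2 configurations are:
[t0]xyyyx ⊢ [tR]□xyyyx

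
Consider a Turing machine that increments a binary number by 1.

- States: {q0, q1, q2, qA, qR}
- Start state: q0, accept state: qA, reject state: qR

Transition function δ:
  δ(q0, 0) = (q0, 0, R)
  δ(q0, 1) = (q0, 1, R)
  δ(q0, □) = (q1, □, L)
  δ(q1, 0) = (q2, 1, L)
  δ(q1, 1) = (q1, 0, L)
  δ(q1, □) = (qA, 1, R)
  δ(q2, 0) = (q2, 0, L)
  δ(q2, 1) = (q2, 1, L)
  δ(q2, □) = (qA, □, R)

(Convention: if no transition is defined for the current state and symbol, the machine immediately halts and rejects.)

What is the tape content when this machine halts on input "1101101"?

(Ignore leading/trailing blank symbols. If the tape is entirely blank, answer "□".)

Execution trace:
Initial: [q0]1101101
Step 1: δ(q0, 1) = (q0, 1, R) → 1[q0]101101
Step 2: δ(q0, 1) = (q0, 1, R) → 11[q0]01101
Step 3: δ(q0, 0) = (q0, 0, R) → 110[q0]1101
Step 4: δ(q0, 1) = (q0, 1, R) → 1101[q0]101
Step 5: δ(q0, 1) = (q0, 1, R) → 11011[q0]01
Step 6: δ(q0, 0) = (q0, 0, R) → 110110[q0]1
Step 7: δ(q0, 1) = (q0, 1, R) → 1101101[q0]□
Step 8: δ(q0, □) = (q1, □, L) → 110110[q1]1□
Step 9: δ(q1, 1) = (q1, 0, L) → 11011[q1]00□
Step 10: δ(q1, 0) = (q2, 1, L) → 1101[q2]110□
Step 11: δ(q2, 1) = (q2, 1, L) → 110[q2]1110□
Step 12: δ(q2, 1) = (q2, 1, L) → 11[q2]01110□
Step 13: δ(q2, 0) = (q2, 0, L) → 1[q2]101110□
Step 14: δ(q2, 1) = (q2, 1, L) → [q2]1101110□
Step 15: δ(q2, 1) = (q2, 1, L) → [q2]□1101110□
Step 16: δ(q2, □) = (qA, □, R) → □[qA]1101110□

The machine reaches the accept state qA and halts.

Final tape (ignoring leading/trailing blanks): 1101110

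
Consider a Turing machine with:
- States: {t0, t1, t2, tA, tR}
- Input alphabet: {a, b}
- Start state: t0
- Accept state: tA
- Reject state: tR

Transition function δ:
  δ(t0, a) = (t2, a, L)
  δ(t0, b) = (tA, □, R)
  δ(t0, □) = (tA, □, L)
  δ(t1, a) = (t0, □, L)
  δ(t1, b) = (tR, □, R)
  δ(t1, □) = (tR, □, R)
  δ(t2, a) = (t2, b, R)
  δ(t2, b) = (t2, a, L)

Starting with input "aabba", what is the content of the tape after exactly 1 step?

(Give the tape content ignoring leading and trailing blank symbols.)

Execution trace:
Initial: [t0]aabba
Step 1: δ(t0, a) = (t2, a, L) → [t2]□aabba

No transition is defined for δ(t2, □). By convention the machine halts and rejects.

After 1 step, the tape (ignoring leading/trailing blanks) is: aabba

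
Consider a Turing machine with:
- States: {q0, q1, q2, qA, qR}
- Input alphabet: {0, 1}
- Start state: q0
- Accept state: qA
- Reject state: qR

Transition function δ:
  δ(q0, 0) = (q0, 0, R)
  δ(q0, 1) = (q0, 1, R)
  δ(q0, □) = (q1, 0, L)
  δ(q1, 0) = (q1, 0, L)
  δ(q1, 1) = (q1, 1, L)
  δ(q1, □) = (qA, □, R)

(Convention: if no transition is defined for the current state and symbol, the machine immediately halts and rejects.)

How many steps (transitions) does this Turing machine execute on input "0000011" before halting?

Execution trace:
Initial: [q0]0000011
Step 1: δ(q0, 0) = (q0, 0, R) → 0[q0]000011
Step 2: δ(q0, 0) = (q0, 0, R) → 00[q0]00011
Step 3: δ(q0, 0) = (q0, 0, R) → 000[q0]0011
Step 4: δ(q0, 0) = (q0, 0, R) → 0000[q0]011
Step 5: δ(q0, 0) = (q0, 0, R) → 00000[q0]11
Step 6: δ(q0, 1) = (q0, 1, R) → 000001[q0]1
Step 7: δ(q0, 1) = (q0, 1, R) → 0000011[q0]□
Step 8: δ(q0, □) = (q1, 0, L) → 000001[q1]10
Step 9: δ(q1, 1) = (q1, 1, L) → 00000[q1]110
Step 10: δ(q1, 1) = (q1, 1, L) → 0000[q1]0110
Step 11: δ(q1, 0) = (q1, 0, L) → 000[q1]00110
Step 12: δ(q1, 0) = (q1, 0, L) → 00[q1]000110
Step 13: δ(q1, 0) = (q1, 0, L) → 0[q1]0000110
Step 14: δ(q1, 0) = (q1, 0, L) → [q1]00000110
Step 15: δ(q1, 0) = (q1, 0, L) → [q1]□00000110
Step 16: δ(q1, □) = (qA, □, R) → □[qA]00000110

The machine reaches the accept state qA and halts.

The machine executed 16 steps before halting.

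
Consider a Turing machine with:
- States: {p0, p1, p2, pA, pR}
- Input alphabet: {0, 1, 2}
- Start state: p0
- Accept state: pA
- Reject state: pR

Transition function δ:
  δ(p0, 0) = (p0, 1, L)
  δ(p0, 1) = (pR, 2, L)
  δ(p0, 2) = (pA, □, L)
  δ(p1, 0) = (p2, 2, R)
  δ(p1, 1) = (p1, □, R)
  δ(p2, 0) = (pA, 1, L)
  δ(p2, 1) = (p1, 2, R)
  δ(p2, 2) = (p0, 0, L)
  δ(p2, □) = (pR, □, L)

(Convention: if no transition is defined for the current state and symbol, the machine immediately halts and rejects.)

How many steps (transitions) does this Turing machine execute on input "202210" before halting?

Execution trace:
Initial: [p0]202210
Step 1: δ(p0, 2) = (pA, □, L) → [pA]□□02210

The machine reaches the accept state pA and halts.

The machine executed 1 step before halting.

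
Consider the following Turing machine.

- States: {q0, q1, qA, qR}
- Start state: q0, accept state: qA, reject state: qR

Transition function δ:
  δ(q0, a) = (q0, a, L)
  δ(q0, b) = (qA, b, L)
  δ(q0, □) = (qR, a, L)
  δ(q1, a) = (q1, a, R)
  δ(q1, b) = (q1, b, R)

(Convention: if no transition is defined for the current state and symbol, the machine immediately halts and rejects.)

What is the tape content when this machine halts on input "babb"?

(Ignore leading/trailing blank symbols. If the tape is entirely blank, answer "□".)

Execution trace:
Initial: [q0]babb
Step 1: δ(q0, b) = (qA, b, L) → [qA]□babb

The machine reaches the accept state qA and halts.

Final tape (ignoring leading/trailing blanks): babb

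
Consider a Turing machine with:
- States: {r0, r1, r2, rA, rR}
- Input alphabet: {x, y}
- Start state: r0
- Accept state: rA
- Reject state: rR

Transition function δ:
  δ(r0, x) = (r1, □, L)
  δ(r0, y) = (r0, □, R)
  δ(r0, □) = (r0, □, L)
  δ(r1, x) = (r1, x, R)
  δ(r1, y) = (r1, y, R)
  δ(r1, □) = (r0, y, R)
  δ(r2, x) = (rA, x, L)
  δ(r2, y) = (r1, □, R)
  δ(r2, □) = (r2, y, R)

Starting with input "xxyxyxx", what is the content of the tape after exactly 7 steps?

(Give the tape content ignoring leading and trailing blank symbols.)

Execution trace:
Initial: [r0]xxyxyxx
Step 1: δ(r0, x) = (r1, □, L) → [r1]□□xyxyxx
Step 2: δ(r1, □) = (r0, y, R) → y[r0]□xyxyxx
Step 3: δ(r0, □) = (r0, □, L) → [r0]y□xyxyxx
Step 4: δ(r0, y) = (r0, □, R) → □[r0]□xyxyxx
Step 5: δ(r0, □) = (r0, □, L) → [r0]□□xyxyxx
Step 6: δ(r0, □) = (r0, □, L) → [r0]□□□xyxyxx
Step 7: δ(r0, □) = (r0, □, L) → [r0]□□□□xyxyxx

After 7 steps, the tape (ignoring leading/trailing blanks) is: xyxyxx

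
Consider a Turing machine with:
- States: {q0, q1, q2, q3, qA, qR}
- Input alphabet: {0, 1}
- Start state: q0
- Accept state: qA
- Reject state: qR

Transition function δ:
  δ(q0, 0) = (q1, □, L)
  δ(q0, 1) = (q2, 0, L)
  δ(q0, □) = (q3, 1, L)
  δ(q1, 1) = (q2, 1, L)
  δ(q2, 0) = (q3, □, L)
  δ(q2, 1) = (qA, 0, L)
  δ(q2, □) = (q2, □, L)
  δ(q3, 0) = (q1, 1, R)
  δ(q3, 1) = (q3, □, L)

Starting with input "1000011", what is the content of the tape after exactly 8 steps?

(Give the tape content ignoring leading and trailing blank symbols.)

Execution trace:
Initial: [q0]1000011
Step 1: δ(q0, 1) = (q2, 0, L) → [q2]□0000011
Step 2: δ(q2, □) = (q2, □, L) → [q2]□□0000011
Step 3: δ(q2, □) = (q2, □, L) → [q2]□□□0000011
Step 4: δ(q2, □) = (q2, □, L) → [q2]□□□□0000011
Step 5: δ(q2, □) = (q2, □, L) → [q2]□□□□□0000011
Step 6: δ(q2, □) = (q2, □, L) → [q2]□□□□□□0000011
Step 7: δ(q2, □) = (q2, □, L) → [q2]□□□□□□□0000011
Step 8: δ(q2, □) = (q2, □, L) → [q2]□□□□□□□□0000011

After 8 steps, the tape (ignoring leading/trailing blanks) is: 0000011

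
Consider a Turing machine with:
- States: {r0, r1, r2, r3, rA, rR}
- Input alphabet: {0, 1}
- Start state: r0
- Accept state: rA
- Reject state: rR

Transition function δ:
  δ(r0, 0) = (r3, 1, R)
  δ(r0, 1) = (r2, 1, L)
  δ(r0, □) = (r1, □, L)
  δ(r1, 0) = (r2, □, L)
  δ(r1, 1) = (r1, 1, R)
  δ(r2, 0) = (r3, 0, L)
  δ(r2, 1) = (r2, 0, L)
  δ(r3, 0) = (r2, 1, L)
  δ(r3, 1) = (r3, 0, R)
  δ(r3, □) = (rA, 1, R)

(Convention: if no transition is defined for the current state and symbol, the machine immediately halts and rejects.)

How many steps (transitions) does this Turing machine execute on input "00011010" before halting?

Execution trace:
Initial: [r0]00011010
Step 1: δ(r0, 0) = (r3, 1, R) → 1[r3]0011010
Step 2: δ(r3, 0) = (r2, 1, L) → [r2]11011010
Step 3: δ(r2, 1) = (r2, 0, L) → [r2]□01011010

No transition is defined for δ(r2, □). By convention the machine halts and rejects.

The machine executed 3 steps before halting.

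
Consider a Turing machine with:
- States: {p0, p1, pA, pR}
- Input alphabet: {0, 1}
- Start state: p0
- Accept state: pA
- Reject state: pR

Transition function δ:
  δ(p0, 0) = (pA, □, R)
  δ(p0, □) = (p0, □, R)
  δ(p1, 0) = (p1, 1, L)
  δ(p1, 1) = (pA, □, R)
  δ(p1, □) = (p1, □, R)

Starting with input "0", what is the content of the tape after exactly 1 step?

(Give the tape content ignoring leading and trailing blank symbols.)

Execution trace:
Initial: [p0]0
Step 1: δ(p0, 0) = (pA, □, R) → □[pA]□

The machine reaches the accept state pA and halts.

After 1 step, the tape (ignoring leading/trailing blanks) is: □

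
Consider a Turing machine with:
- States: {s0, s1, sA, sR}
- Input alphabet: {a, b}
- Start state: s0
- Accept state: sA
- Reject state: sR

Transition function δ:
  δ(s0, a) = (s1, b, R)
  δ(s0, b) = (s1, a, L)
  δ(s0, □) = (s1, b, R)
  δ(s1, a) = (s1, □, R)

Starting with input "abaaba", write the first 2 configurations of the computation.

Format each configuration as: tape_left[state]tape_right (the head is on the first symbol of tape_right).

Transitions applied:
Step 1: δ(s0, a) = (s1, b, R)

The first 2 configurations are:
[s0]abaaba ⊢ b[s1]baaba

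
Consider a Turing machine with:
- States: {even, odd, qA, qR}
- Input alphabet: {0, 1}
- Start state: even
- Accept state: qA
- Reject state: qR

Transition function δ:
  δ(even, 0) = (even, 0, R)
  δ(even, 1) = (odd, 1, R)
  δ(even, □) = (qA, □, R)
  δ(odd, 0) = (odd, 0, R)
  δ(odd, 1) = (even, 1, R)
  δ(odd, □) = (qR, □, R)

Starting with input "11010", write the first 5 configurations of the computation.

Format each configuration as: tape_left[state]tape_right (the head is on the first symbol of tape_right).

Transitions applied:
Step 1: δ(even, 1) = (odd, 1, R)
Step 2: δ(odd, 1) = (even, 1, R)
Step 3: δ(even, 0) = (even, 0, R)
Step 4: δ(even, 1) = (odd, 1, R)

The first 5 configurations are:
[even]11010 ⊢ 1[odd]1010 ⊢ 11[even]010 ⊢ 110[even]10 ⊢ 1101[odd]0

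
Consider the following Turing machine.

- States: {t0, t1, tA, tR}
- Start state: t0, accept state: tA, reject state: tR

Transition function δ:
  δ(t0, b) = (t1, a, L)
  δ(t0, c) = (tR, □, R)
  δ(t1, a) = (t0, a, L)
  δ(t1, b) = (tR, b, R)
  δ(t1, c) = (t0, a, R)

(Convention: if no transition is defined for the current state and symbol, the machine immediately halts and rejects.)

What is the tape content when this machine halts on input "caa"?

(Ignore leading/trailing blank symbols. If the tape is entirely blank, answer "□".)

Execution trace:
Initial: [t0]caa
Step 1: δ(t0, c) = (tR, □, R) → □[tR]aa

The machine reaches the reject state tR and halts.

Final tape (ignoring leading/trailing blanks): aa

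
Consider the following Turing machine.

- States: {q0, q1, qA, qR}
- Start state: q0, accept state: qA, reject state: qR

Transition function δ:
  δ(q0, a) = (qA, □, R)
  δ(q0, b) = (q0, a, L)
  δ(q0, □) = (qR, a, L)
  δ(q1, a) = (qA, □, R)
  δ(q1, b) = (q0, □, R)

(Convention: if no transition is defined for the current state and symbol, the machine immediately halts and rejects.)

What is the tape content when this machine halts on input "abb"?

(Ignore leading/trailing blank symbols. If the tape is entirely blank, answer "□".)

Execution trace:
Initial: [q0]abb
Step 1: δ(q0, a) = (qA, □, R) → □[qA]bb

The machine reaches the accept state qA and halts.

Final tape (ignoring leading/trailing blanks): bb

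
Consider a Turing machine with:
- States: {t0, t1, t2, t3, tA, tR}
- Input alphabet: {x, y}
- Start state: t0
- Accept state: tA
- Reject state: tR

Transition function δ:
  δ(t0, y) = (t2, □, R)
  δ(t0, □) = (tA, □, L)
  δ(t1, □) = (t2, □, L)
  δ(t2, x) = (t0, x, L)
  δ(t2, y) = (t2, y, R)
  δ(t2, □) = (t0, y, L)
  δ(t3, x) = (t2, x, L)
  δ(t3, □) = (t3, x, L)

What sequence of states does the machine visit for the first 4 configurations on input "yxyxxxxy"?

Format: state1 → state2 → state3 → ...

Execution trace:
Initial: [t0]yxyxxxxy
Step 1: δ(t0, y) = (t2, □, R) → □[t2]xyxxxxy
Step 2: δ(t2, x) = (t0, x, L) → [t0]□xyxxxxy
Step 3: δ(t0, □) = (tA, □, L) → [tA]□□xyxxxxy

The machine reaches the accept state tA and halts.

State sequence: t0 → t2 → t0 → tA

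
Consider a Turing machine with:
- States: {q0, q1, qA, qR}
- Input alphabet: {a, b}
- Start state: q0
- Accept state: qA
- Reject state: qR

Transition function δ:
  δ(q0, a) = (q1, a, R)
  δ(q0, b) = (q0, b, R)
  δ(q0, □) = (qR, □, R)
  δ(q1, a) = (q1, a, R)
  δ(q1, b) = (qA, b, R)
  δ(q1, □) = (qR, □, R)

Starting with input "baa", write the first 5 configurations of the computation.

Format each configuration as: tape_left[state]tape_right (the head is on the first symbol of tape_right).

Transitions applied:
Step 1: δ(q0, b) = (q0, b, R)
Step 2: δ(q0, a) = (q1, a, R)
Step 3: δ(q1, a) = (q1, a, R)
Step 4: δ(q1, □) = (qR, □, R)

The first 5 configurations are:
[q0]baa ⊢ b[q0]aa ⊢ ba[q1]a ⊢ baa[q1]□ ⊢ baa□[qR]□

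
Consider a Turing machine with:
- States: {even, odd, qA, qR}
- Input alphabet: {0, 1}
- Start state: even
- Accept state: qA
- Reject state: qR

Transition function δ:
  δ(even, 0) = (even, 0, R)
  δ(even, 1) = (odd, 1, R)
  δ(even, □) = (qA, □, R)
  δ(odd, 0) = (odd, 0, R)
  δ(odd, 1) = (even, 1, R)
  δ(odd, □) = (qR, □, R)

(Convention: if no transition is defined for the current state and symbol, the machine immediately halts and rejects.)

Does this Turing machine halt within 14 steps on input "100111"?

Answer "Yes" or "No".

Execution trace:
Initial: [even]100111
Step 1: δ(even, 1) = (odd, 1, R) → 1[odd]00111
Step 2: δ(odd, 0) = (odd, 0, R) → 10[odd]0111
Step 3: δ(odd, 0) = (odd, 0, R) → 100[odd]111
Step 4: δ(odd, 1) = (even, 1, R) → 1001[even]11
Step 5: δ(even, 1) = (odd, 1, R) → 10011[odd]1
Step 6: δ(odd, 1) = (even, 1, R) → 100111[even]□
Step 7: δ(even, □) = (qA, □, R) → 100111□[qA]□

The machine reaches the accept state qA and halts.
The machine halted after 7 steps (within the 14-step bound).

Answer: Yes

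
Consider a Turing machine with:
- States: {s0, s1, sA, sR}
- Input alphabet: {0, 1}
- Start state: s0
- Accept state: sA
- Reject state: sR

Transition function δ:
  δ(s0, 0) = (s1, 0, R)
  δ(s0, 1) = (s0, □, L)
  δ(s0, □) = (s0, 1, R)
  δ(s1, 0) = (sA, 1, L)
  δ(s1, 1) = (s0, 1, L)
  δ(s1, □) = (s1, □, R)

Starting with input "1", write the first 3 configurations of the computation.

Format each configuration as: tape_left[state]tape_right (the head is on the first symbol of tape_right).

Transitions applied:
Step 1: δ(s0, 1) = (s0, □, L)
Step 2: δ(s0, □) = (s0, 1, R)

The first 3 configurations are:
[s0]1 ⊢ [s0]□□ ⊢ 1[s0]□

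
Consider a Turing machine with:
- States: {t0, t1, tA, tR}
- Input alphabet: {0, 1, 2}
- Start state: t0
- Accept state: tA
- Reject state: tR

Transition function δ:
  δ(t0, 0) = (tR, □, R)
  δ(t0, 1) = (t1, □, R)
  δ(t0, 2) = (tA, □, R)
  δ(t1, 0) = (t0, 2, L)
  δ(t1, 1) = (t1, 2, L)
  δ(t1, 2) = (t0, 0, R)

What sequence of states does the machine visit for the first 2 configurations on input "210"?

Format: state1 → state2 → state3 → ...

Execution trace:
Initial: [t0]210
Step 1: δ(t0, 2) = (tA, □, R) → □[tA]10

The machine reaches the accept state tA and halts.

State sequence: t0 → tA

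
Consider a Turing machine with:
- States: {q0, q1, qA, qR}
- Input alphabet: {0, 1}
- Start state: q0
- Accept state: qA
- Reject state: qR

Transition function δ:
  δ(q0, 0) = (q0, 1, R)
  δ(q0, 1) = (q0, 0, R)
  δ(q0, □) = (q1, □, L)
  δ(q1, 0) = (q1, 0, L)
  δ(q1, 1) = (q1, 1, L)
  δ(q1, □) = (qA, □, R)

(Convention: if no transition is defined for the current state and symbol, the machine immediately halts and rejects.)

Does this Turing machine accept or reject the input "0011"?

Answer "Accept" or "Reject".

Execution trace:
Initial: [q0]0011
Step 1: δ(q0, 0) = (q0, 1, R) → 1[q0]011
Step 2: δ(q0, 0) = (q0, 1, R) → 11[q0]11
Step 3: δ(q0, 1) = (q0, 0, R) → 110[q0]1
Step 4: δ(q0, 1) = (q0, 0, R) → 1100[q0]□
Step 5: δ(q0, □) = (q1, □, L) → 110[q1]0□
Step 6: δ(q1, 0) = (q1, 0, L) → 11[q1]00□
Step 7: δ(q1, 0) = (q1, 0, L) → 1[q1]100□
Step 8: δ(q1, 1) = (q1, 1, L) → [q1]1100□
Step 9: δ(q1, 1) = (q1, 1, L) → [q1]□1100□
Step 10: δ(q1, □) = (qA, □, R) → □[qA]1100□

The machine reaches the accept state qA and halts.

Answer: Accept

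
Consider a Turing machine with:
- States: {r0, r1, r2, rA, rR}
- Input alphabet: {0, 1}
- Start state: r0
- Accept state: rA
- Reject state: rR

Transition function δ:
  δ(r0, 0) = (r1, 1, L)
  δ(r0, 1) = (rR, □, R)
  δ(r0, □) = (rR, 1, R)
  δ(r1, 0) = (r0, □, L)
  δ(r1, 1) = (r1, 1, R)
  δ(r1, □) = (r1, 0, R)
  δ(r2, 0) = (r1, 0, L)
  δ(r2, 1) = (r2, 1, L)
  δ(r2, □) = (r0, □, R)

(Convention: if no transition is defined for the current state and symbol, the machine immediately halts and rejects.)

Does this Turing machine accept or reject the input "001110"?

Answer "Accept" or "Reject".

Execution trace:
Initial: [r0]001110
Step 1: δ(r0, 0) = (r1, 1, L) → [r1]□101110
Step 2: δ(r1, □) = (r1, 0, R) → 0[r1]101110
Step 3: δ(r1, 1) = (r1, 1, R) → 01[r1]01110
Step 4: δ(r1, 0) = (r0, □, L) → 0[r0]1□1110
Step 5: δ(r0, 1) = (rR, □, R) → 0□[rR]□1110

The machine reaches the reject state rR and halts.

Answer: Reject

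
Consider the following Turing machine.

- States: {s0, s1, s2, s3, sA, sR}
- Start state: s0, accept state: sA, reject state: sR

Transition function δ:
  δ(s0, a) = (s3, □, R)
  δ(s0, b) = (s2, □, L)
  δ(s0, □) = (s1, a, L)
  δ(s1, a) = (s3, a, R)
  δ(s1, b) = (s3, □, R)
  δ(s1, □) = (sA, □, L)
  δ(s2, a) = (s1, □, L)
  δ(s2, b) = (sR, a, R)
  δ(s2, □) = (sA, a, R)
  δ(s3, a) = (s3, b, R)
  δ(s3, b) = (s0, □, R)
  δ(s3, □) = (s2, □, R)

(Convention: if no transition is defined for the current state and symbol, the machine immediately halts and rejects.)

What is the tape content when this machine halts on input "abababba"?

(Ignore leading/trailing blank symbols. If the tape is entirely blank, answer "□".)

Execution trace:
Initial: [s0]abababba
Step 1: δ(s0, a) = (s3, □, R) → □[s3]bababba
Step 2: δ(s3, b) = (s0, □, R) → □□[s0]ababba
Step 3: δ(s0, a) = (s3, □, R) → □□□[s3]babba
Step 4: δ(s3, b) = (s0, □, R) → □□□□[s0]abba
Step 5: δ(s0, a) = (s3, □, R) → □□□□□[s3]bba
Step 6: δ(s3, b) = (s0, □, R) → □□□□□□[s0]ba
Step 7: δ(s0, b) = (s2, □, L) → □□□□□[s2]□□a
Step 8: δ(s2, □) = (sA, a, R) → □□□□□a[sA]□a

The machine reaches the accept state sA and halts.

Final tape (ignoring leading/trailing blanks): a□a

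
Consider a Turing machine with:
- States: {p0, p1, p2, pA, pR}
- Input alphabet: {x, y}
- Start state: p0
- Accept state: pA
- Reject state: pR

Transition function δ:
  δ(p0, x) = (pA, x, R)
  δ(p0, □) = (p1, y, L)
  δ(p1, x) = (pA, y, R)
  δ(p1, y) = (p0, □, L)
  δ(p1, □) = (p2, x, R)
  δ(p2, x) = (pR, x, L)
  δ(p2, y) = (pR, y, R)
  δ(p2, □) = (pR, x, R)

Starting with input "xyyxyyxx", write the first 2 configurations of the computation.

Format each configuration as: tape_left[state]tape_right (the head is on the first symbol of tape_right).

Transitions applied:
Step 1: δ(p0, x) = (pA, x, R)

The first 2 configurations are:
[p0]xyyxyyxx ⊢ x[pA]yyxyyxx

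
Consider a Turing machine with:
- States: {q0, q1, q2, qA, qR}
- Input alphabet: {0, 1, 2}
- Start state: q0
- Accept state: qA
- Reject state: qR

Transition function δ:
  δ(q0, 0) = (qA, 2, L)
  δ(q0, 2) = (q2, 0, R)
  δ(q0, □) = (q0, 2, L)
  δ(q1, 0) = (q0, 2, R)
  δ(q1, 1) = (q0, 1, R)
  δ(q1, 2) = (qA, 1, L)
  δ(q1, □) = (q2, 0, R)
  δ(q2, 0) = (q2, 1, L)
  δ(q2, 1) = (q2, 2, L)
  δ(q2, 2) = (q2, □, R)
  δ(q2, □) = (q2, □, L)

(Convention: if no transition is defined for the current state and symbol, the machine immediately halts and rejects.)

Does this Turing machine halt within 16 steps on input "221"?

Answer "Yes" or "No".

Execution trace:
Initial: [q0]221
Step 1: δ(q0, 2) = (q2, 0, R) → 0[q2]21
Step 2: δ(q2, 2) = (q2, □, R) → 0□[q2]1
Step 3: δ(q2, 1) = (q2, 2, L) → 0[q2]□2
Step 4: δ(q2, □) = (q2, □, L) → [q2]0□2
Step 5: δ(q2, 0) = (q2, 1, L) → [q2]□1□2
Step 6: δ(q2, □) = (q2, □, L) → [q2]□□1□2
Step 7: δ(q2, □) = (q2, □, L) → [q2]□□□1□2
Step 8: δ(q2, □) = (q2, □, L) → [q2]□□□□1□2
Step 9: δ(q2, □) = (q2, □, L) → [q2]□□□□□1□2
Step 10: δ(q2, □) = (q2, □, L) → [q2]□□□□□□1□2
Step 11: δ(q2, □) = (q2, □, L) → [q2]□□□□□□□1□2
Step 12: δ(q2, □) = (q2, □, L) → [q2]□□□□□□□□1□2
Step 13: δ(q2, □) = (q2, □, L) → [q2]□□□□□□□□□1□2
Step 14: δ(q2, □) = (q2, □, L) → [q2]□□□□□□□□□□1□2
Step 15: δ(q2, □) = (q2, □, L) → [q2]□□□□□□□□□□□1□2
Step 16: δ(q2, □) = (q2, □, L) → [q2]□□□□□□□□□□□□1□2

The machine has not reached a halting state after 16 steps.
The machine did not halt within the 16-step bound.

Answer: No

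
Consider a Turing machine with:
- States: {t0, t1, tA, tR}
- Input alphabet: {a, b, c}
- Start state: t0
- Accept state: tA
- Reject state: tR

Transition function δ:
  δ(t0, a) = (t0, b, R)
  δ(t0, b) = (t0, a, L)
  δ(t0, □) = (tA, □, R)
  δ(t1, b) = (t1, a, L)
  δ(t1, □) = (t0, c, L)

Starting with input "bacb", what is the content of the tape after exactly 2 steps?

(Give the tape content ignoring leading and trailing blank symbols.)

Execution trace:
Initial: [t0]bacb
Step 1: δ(t0, b) = (t0, a, L) → [t0]□aacb
Step 2: δ(t0, □) = (tA, □, R) → □[tA]aacb

The machine reaches the accept state tA and halts.

After 2 steps, the tape (ignoring leading/trailing blanks) is: aacb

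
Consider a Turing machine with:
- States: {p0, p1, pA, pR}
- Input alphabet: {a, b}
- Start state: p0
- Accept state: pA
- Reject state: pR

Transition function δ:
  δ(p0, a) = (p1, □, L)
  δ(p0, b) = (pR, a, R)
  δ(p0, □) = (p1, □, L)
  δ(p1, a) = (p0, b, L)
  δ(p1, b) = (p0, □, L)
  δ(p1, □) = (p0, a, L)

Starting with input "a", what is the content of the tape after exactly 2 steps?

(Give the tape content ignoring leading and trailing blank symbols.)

Execution trace:
Initial: [p0]a
Step 1: δ(p0, a) = (p1, □, L) → [p1]□□
Step 2: δ(p1, □) = (p0, a, L) → [p0]□a□

After 2 steps, the tape (ignoring leading/trailing blanks) is: a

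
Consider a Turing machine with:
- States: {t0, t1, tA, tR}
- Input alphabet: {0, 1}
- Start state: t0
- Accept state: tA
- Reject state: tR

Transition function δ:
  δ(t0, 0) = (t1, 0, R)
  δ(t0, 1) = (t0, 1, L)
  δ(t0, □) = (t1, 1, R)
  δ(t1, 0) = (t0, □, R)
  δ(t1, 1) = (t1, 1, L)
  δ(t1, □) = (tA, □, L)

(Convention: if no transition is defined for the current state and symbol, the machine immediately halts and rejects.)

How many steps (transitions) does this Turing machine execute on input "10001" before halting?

Execution trace:
Initial: [t0]10001
Step 1: δ(t0, 1) = (t0, 1, L) → [t0]□10001
Step 2: δ(t0, □) = (t1, 1, R) → 1[t1]10001
Step 3: δ(t1, 1) = (t1, 1, L) → [t1]110001
Step 4: δ(t1, 1) = (t1, 1, L) → [t1]□110001
Step 5: δ(t1, □) = (tA, □, L) → [tA]□□110001

The machine reaches the accept state tA and halts.

The machine executed 5 steps before halting.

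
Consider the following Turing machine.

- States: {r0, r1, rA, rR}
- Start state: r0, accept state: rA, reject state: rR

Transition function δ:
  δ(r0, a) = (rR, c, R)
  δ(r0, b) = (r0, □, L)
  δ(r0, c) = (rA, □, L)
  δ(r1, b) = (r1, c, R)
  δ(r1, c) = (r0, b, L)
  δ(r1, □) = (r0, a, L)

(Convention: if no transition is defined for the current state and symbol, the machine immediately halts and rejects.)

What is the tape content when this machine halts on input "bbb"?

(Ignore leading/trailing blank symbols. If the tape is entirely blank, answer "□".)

Execution trace:
Initial: [r0]bbb
Step 1: δ(r0, b) = (r0, □, L) → [r0]□□bb

No transition is defined for δ(r0, □). By convention the machine halts and rejects.

Final tape (ignoring leading/trailing blanks): bb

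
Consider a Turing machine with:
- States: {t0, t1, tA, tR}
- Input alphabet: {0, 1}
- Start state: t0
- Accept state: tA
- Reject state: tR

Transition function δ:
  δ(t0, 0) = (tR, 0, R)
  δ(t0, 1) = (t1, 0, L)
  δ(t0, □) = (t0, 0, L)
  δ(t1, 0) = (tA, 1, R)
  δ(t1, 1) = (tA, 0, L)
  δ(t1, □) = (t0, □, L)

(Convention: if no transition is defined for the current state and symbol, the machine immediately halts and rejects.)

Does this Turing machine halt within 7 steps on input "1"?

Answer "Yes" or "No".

Execution trace:
Initial: [t0]1
Step 1: δ(t0, 1) = (t1, 0, L) → [t1]□0
Step 2: δ(t1, □) = (t0, □, L) → [t0]□□0
Step 3: δ(t0, □) = (t0, 0, L) → [t0]□0□0
Step 4: δ(t0, □) = (t0, 0, L) → [t0]□00□0
Step 5: δ(t0, □) = (t0, 0, L) → [t0]□000□0
Step 6: δ(t0, □) = (t0, 0, L) → [t0]□0000□0
Step 7: δ(t0, □) = (t0, 0, L) → [t0]□00000□0

The machine has not reached a halting state after 7 steps.
The machine did not halt within the 7-step bound.

Answer: No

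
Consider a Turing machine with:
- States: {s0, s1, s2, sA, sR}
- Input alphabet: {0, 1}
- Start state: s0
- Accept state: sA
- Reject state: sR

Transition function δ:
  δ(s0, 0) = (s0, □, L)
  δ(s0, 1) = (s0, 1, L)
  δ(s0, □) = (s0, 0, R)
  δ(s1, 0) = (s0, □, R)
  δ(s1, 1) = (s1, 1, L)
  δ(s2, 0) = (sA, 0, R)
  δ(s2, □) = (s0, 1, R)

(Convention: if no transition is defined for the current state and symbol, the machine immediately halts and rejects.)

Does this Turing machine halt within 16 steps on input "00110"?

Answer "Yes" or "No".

Execution trace:
Initial: [s0]00110
Step 1: δ(s0, 0) = (s0, □, L) → [s0]□□0110
Step 2: δ(s0, □) = (s0, 0, R) → 0[s0]□0110
Step 3: δ(s0, □) = (s0, 0, R) → 00[s0]0110
Step 4: δ(s0, 0) = (s0, □, L) → 0[s0]0□110
Step 5: δ(s0, 0) = (s0, □, L) → [s0]0□□110
Step 6: δ(s0, 0) = (s0, □, L) → [s0]□□□□110
Step 7: δ(s0, □) = (s0, 0, R) → 0[s0]□□□110
Step 8: δ(s0, □) = (s0, 0, R) → 00[s0]□□110
Step 9: δ(s0, □) = (s0, 0, R) → 000[s0]□110
Step 10: δ(s0, □) = (s0, 0, R) → 0000[s0]110
Step 11: δ(s0, 1) = (s0, 1, L) → 000[s0]0110
Step 12: δ(s0, 0) = (s0, □, L) → 00[s0]0□110
Step 13: δ(s0, 0) = (s0, □, L) → 0[s0]0□□110
Step 14: δ(s0, 0) = (s0, □, L) → [s0]0□□□110
Step 15: δ(s0, 0) = (s0, □, L) → [s0]□□□□□110
Step 16: δ(s0, □) = (s0, 0, R) → 0[s0]□□□□110

The machine has not reached a halting state after 16 steps.
The machine did not halt within the 16-step bound.

Answer: No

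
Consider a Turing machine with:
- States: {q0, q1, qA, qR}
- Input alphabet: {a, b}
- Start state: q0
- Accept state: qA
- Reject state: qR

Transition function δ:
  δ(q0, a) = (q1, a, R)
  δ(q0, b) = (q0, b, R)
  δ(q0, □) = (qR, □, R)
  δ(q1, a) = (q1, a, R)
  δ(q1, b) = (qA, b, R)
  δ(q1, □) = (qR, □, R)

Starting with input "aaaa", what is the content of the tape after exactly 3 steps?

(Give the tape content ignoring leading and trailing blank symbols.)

Execution trace:
Initial: [q0]aaaa
Step 1: δ(q0, a) = (q1, a, R) → a[q1]aaa
Step 2: δ(q1, a) = (q1, a, R) → aa[q1]aa
Step 3: δ(q1, a) = (q1, a, R) → aaa[q1]a

After 3 steps, the tape (ignoring leading/trailing blanks) is: aaaa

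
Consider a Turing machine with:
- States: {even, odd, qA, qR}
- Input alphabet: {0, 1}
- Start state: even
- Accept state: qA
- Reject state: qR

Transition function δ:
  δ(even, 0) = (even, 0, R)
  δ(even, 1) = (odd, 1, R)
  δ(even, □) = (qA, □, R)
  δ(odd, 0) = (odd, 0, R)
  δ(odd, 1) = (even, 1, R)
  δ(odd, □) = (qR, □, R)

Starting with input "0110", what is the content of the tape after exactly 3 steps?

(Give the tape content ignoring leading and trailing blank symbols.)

Execution trace:
Initial: [even]0110
Step 1: δ(even, 0) = (even, 0, R) → 0[even]110
Step 2: δ(even, 1) = (odd, 1, R) → 01[odd]10
Step 3: δ(odd, 1) = (even, 1, R) → 011[even]0

After 3 steps, the tape (ignoring leading/trailing blanks) is: 0110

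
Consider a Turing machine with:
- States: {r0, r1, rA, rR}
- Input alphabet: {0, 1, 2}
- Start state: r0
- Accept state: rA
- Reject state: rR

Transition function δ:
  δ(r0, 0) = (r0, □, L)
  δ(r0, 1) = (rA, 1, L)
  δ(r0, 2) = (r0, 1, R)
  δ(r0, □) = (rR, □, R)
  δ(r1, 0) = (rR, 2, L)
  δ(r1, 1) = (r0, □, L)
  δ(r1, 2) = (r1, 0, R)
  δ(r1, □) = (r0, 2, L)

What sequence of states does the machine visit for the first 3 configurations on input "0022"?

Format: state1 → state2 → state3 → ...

Execution trace:
Initial: [r0]0022
Step 1: δ(r0, 0) = (r0, □, L) → [r0]□□022
Step 2: δ(r0, □) = (rR, □, R) → □[rR]□022

The machine reaches the reject state rR and halts.

State sequence: r0 → r0 → rR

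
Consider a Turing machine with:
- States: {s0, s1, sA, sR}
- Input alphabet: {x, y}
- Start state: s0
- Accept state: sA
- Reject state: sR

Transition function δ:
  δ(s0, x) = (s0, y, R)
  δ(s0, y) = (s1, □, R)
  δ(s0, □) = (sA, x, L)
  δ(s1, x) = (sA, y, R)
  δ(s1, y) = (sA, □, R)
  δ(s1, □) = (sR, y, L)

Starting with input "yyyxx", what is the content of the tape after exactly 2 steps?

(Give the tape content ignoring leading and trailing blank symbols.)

Execution trace:
Initial: [s0]yyyxx
Step 1: δ(s0, y) = (s1, □, R) → □[s1]yyxx
Step 2: δ(s1, y) = (sA, □, R) → □□[sA]yxx

The machine reaches the accept state sA and halts.

After 2 steps, the tape (ignoring leading/trailing blanks) is: yxx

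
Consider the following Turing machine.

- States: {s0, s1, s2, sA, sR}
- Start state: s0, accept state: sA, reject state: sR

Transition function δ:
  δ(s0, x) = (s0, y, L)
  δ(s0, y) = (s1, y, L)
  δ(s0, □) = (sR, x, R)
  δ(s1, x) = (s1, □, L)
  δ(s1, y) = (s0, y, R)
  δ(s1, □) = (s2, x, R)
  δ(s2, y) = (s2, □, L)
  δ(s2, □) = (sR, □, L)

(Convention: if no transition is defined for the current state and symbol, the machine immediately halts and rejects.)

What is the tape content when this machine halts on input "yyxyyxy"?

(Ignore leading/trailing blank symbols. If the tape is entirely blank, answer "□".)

Execution trace:
Initial: [s0]yyxyyxy
Step 1: δ(s0, y) = (s1, y, L) → [s1]□yyxyyxy
Step 2: δ(s1, □) = (s2, x, R) → x[s2]yyxyyxy
Step 3: δ(s2, y) = (s2, □, L) → [s2]x□yxyyxy

No transition is defined for δ(s2, x). By convention the machine halts and rejects.

Final tape (ignoring leading/trailing blanks): x□yxyyxy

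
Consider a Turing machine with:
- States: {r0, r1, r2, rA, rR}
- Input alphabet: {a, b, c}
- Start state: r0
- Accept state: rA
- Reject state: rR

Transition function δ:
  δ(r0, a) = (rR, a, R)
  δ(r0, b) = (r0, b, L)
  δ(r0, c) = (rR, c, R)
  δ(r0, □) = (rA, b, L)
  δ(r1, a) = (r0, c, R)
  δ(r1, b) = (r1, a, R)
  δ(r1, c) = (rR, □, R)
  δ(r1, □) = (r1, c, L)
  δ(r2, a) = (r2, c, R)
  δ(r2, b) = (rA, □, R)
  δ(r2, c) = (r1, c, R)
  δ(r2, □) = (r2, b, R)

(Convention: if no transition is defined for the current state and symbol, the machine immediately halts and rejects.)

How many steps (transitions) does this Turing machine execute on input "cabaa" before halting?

Execution trace:
Initial: [r0]cabaa
Step 1: δ(r0, c) = (rR, c, R) → c[rR]abaa

The machine reaches the reject state rR and halts.

The machine executed 1 step before halting.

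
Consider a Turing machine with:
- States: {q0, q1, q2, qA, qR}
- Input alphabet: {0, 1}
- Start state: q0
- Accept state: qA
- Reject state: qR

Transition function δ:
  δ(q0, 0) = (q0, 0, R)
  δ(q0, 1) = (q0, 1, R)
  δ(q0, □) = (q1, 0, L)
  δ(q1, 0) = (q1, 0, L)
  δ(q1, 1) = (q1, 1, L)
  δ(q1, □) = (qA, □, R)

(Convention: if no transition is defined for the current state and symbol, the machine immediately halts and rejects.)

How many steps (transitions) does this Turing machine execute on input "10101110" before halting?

Execution trace:
Initial: [q0]10101110
Step 1: δ(q0, 1) = (q0, 1, R) → 1[q0]0101110
Step 2: δ(q0, 0) = (q0, 0, R) → 10[q0]101110
Step 3: δ(q0, 1) = (q0, 1, R) → 101[q0]01110
Step 4: δ(q0, 0) = (q0, 0, R) → 1010[q0]1110
Step 5: δ(q0, 1) = (q0, 1, R) → 10101[q0]110
Step 6: δ(q0, 1) = (q0, 1, R) → 101011[q0]10
Step 7: δ(q0, 1) = (q0, 1, R) → 1010111[q0]0
Step 8: δ(q0, 0) = (q0, 0, R) → 10101110[q0]□
Step 9: δ(q0, □) = (q1, 0, L) → 1010111[q1]00
Step 10: δ(q1, 0) = (q1, 0, L) → 101011[q1]100
Step 11: δ(q1, 1) = (q1, 1, L) → 10101[q1]1100
Step 12: δ(q1, 1) = (q1, 1, L) → 1010[q1]11100
Step 13: δ(q1, 1) = (q1, 1, L) → 101[q1]011100
Step 14: δ(q1, 0) = (q1, 0, L) → 10[q1]1011100
Step 15: δ(q1, 1) = (q1, 1, L) → 1[q1]01011100
Step 16: δ(q1, 0) = (q1, 0, L) → [q1]101011100
Step 17: δ(q1, 1) = (q1, 1, L) → [q1]□101011100
Step 18: δ(q1, □) = (qA, □, R) → □[qA]101011100

The machine reaches the accept state qA and halts.

The machine executed 18 steps before halting.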